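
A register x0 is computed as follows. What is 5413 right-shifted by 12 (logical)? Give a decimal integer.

1

5413 = 1010100100101
shift right by 12 → 0000000000001 = 1
(equivalently, floor(5413 / 4096))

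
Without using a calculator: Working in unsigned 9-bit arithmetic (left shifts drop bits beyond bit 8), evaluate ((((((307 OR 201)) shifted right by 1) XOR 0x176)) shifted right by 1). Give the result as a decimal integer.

307 = 100110011
201 = 011001001
→ OR → 111111011 = 507
→ shifted right by 1 → 011111101 = 253
0x176 = 101110110
→ XOR → 110001011 = 395
→ shifted right by 1 → 011000101 = 197

197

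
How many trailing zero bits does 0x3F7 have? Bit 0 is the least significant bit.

0

0x3F7 = 1111110111
Trailing zeros: 0, so the lowest set bit is bit 0 (value 1).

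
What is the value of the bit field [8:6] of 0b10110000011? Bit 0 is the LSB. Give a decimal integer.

v = 10110000011
Shift right by 6: 10110
Mask low 3 bits: 110 = 6

6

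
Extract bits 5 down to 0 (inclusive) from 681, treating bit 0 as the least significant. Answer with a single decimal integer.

v = 1010101001
Shift right by 0: 1010101001
Mask low 6 bits: 101001 = 41

41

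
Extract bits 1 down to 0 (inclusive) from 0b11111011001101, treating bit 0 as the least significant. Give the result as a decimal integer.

v = 11111011001101
Shift right by 0: 11111011001101
Mask low 2 bits: 01 = 1

1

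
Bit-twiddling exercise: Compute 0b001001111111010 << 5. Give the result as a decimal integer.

x = 000001001111111010
shift left by 5 → 100111111101000000 = 163648
(equivalently, 5114 × 2^5 = 5114 × 32)

163648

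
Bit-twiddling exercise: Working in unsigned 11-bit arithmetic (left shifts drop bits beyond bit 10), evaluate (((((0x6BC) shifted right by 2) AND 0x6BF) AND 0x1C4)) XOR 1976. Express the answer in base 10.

0x6BC = 11010111100
→ shifted right by 2 → 00110101111 = 431
0x6BF = 11010111111
→ AND → 00010101111 = 175
0x1C4 = 00111000100
→ AND → 00010000100 = 132
1976 = 11110111000
→ XOR → 11100111100 = 1852

1852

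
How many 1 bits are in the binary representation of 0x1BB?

0x1BB = 110111011
Count the 1s: 1 + 1 + 1 + 1 + 1 + 1 + 1 = 7

7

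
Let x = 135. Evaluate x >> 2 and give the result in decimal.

33

135 = 10000111
shift right by 2 → 00100001 = 33
(equivalently, floor(135 / 4))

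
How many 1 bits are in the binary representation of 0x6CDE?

10

0x6CDE = 110110011011110
Count the 1s: 1 + 1 + 1 + 1 + 1 + 1 + 1 + 1 + 1 + 1 = 10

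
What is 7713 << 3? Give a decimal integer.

61704

7713 = 0001111000100001
shift left by 3 → 1111000100001000 = 61704
(equivalently, 7713 × 2^3 = 7713 × 8)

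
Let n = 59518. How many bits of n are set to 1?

59518 = 1110100001111110
Count the 1s: 1 + 1 + 1 + 1 + 1 + 1 + 1 + 1 + 1 + 1 = 10

10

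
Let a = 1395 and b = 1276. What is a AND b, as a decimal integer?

1136

1395 = 10101110011
1276 = 10011111100
AND → 10001110000 = 1136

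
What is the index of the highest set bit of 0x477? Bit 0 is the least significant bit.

0x477 = 10001110111
The topmost 1 is at position 10 (since 2^10 = 1024 ≤ 1143 < 2048).

10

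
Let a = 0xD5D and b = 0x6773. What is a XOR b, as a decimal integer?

0xD5D = 000110101011101
0x6773 = 110011101110011
XOR → 110101000101110 = 27182

27182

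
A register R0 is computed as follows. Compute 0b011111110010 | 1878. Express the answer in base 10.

a = 11111110010
1878 = 11101010110
 OR → 11111110110 = 2038

2038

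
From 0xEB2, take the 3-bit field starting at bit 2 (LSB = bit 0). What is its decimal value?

v = 111010110010
Shift right by 2: 1110101100
Mask low 3 bits: 100 = 4

4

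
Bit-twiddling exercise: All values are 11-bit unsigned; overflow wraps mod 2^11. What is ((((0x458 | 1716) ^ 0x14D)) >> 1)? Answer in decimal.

0x458 = 10001011000
1716 = 11010110100
→ | → 11011111100 = 1788
0x14D = 00101001101
→ ^ → 11110110001 = 1969
→ >> 1 → 01111011000 = 984

984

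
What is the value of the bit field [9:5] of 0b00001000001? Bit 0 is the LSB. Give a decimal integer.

2

v = 00001000001
Shift right by 5: 000010
Mask low 5 bits: 00010 = 2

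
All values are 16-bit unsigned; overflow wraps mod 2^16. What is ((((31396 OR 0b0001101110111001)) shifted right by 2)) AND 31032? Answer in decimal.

31396 = 0111101010100100
0b0001101110111001 = 0001101110111001
→ OR → 0111101110111101 = 31677
→ shifted right by 2 → 0001111011101111 = 7919
31032 = 0111100100111000
→ AND → 0001100000101000 = 6184

6184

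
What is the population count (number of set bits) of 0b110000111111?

8

n = 110000111111
Count the 1s: 1 + 1 + 1 + 1 + 1 + 1 + 1 + 1 = 8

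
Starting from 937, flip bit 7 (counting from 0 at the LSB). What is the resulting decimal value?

x = 0001110101001
bit 7 is currently 1; toggle it via x ^ (1 << 7) = x ^ 128
→ 0001100101001 = 809

809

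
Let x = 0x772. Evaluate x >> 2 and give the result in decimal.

476

0x772 = 11101110010
shift right by 2 → 00111011100 = 476
(equivalently, floor(1906 / 4))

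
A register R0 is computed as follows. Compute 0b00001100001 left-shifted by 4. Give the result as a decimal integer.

x = 00001100001
shift left by 4 → 11000010000 = 1552
(equivalently, 97 × 2^4 = 97 × 16)

1552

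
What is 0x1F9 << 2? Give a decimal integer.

2020

0x1F9 = 00111111001
shift left by 2 → 11111100100 = 2020
(equivalently, 505 × 2^2 = 505 × 4)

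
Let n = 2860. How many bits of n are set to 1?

6

2860 = 101100101100
Count the 1s: 1 + 1 + 1 + 1 + 1 + 1 = 6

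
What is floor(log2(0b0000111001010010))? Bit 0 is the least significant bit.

11

0b0000111001010010 = 111001010010
The topmost 1 is at position 11 (since 2^11 = 2048 ≤ 3666 < 4096).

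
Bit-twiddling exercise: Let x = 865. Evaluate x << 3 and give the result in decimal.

6920

865 = 0001101100001
shift left by 3 → 1101100001000 = 6920
(equivalently, 865 × 2^3 = 865 × 8)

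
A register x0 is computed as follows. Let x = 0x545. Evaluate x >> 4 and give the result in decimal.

0x545 = 10101000101
shift right by 4 → 00001010100 = 84
(equivalently, floor(1349 / 16))

84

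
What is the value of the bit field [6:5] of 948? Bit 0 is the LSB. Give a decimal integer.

v = 0001110110100
Shift right by 5: 00011101
Mask low 2 bits: 01 = 1

1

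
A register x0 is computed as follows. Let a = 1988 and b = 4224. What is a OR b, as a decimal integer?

6084

1988 = 0011111000100
4224 = 1000010000000
 OR → 1011111000100 = 6084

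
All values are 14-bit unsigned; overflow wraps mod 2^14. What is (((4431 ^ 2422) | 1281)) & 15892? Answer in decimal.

4431 = 01000101001111
2422 = 00100101110110
→ ^ → 01100000111001 = 6201
1281 = 00010100000001
→ | → 01110100111001 = 7481
15892 = 11111000010100
→ & → 01110000010000 = 7184

7184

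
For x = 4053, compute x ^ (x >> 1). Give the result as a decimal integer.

2111

x = 111111010101 = 4053
x>>1 = 011111101010
XOR  = 100000111111 = 2111
(x ^ (x >> 1) gives the standard binary-reflected Gray code of x.)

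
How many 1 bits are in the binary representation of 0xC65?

6

0xC65 = 110001100101
Count the 1s: 1 + 1 + 1 + 1 + 1 + 1 = 6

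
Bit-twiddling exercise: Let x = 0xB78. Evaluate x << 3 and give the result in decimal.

23488

0xB78 = 000101101111000
shift left by 3 → 101101111000000 = 23488
(equivalently, 2936 × 2^3 = 2936 × 8)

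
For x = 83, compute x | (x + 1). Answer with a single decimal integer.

x = 1010011 = 83
x + 1 = 1010100
OR    = 1010111 = 87
(x | (x + 1) sets the lowest cleared bit.)

87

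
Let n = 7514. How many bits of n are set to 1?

7514 = 1110101011010
Count the 1s: 1 + 1 + 1 + 1 + 1 + 1 + 1 + 1 = 8

8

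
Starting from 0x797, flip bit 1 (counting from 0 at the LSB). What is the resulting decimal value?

x = 11110010111
bit 1 is currently 1; toggle it via x ^ (1 << 1) = x ^ 2
→ 11110010101 = 1941

1941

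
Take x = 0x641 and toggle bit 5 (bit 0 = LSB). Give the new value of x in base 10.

1633

x = 11001000001
bit 5 is currently 0; toggle it via x ^ (1 << 5) = x ^ 32
→ 11001100001 = 1633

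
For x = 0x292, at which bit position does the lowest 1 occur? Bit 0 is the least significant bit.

0x292 = 1010010010
Trailing zeros: 1, so the lowest set bit is bit 1 (value 2).

1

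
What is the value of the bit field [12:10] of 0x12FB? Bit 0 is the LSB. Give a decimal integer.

4

v = 1001011111011
Shift right by 10: 100
Mask low 3 bits: 100 = 4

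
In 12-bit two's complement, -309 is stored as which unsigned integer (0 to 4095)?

3787

309 in 12 bits: 000100110101
Invert: 111011001010
Add 1:  111011001011 = 3787
(Check: 2^12 - 309 = 4096 - 309 = 3787.)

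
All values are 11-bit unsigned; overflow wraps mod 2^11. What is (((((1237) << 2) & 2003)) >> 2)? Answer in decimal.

212

1237 = 10011010101
→ << 2 (mod 2^11) → 01101010100 = 852
2003 = 11111010011
→ & → 01101010000 = 848
→ >> 2 → 00011010100 = 212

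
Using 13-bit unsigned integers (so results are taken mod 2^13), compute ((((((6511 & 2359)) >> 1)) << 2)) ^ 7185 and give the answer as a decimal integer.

3677

6511 = 1100101101111
2359 = 0100100110111
→ & → 0100100100111 = 2343
→ >> 1 → 0010010010011 = 1171
→ << 2 (mod 2^13) → 1001001001100 = 4684
7185 = 1110000010001
→ ^ → 0111001011101 = 3677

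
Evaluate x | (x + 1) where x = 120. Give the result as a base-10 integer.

121

x = 1111000 = 120
x + 1 = 1111001
OR    = 1111001 = 121
(x | (x + 1) sets the lowest cleared bit.)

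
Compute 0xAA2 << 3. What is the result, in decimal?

21776

0xAA2 = 000101010100010
shift left by 3 → 101010100010000 = 21776
(equivalently, 2722 × 2^3 = 2722 × 8)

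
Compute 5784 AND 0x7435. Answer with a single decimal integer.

5136

5784 = 001011010011000
0x7435 = 111010000110101
AND → 001010000010000 = 5136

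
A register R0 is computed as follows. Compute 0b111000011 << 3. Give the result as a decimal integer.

3608

x = 000111000011
shift left by 3 → 111000011000 = 3608
(equivalently, 451 × 2^3 = 451 × 8)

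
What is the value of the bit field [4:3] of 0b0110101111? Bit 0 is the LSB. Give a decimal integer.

1

v = 0110101111
Shift right by 3: 0110101
Mask low 2 bits: 01 = 1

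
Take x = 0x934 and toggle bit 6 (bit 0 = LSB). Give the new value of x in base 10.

2420

x = 0100100110100
bit 6 is currently 0; toggle it via x ^ (1 << 6) = x ^ 64
→ 0100101110100 = 2420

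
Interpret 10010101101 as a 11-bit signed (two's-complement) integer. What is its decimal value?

-851

pattern = 10010101101 (MSB is 1 ⇒ negative)
Invert: 01101010010, add 1 → 01101010011 = 851, so the value is -851.
(Equivalently: 1197 - 2^11 = 1197 - 2048 = -851.)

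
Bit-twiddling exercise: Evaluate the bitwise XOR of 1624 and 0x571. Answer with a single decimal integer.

809

1624 = 11001011000
0x571 = 10101110001
XOR → 01100101001 = 809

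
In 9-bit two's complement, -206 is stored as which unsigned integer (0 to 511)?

306

206 in 9 bits: 011001110
Invert: 100110001
Add 1:  100110010 = 306
(Check: 2^9 - 206 = 512 - 206 = 306.)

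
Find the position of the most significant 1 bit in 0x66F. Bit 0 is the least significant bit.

0x66F = 11001101111
The topmost 1 is at position 10 (since 2^10 = 1024 ≤ 1647 < 2048).

10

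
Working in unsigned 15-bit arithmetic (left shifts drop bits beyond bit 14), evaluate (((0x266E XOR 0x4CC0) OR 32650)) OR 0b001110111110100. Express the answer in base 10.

0x266E = 010011001101110
0x4CC0 = 100110011000000
→ XOR → 110101010101110 = 27310
32650 = 111111110001010
→ OR → 111111110101110 = 32686
0b001110111110100 = 001110111110100
→ OR → 111111111111110 = 32766

32766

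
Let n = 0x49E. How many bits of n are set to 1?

0x49E = 10010011110
Count the 1s: 1 + 1 + 1 + 1 + 1 + 1 = 6

6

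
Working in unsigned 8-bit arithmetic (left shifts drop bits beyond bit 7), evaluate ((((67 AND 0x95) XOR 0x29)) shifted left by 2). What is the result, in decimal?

67 = 01000011
0x95 = 10010101
→ AND → 00000001 = 1
0x29 = 00101001
→ XOR → 00101000 = 40
→ shifted left by 2 (mod 2^8) → 10100000 = 160

160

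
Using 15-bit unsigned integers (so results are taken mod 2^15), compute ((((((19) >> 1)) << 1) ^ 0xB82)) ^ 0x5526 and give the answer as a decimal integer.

19 = 000000000010011
→ >> 1 → 000000000001001 = 9
→ << 1 (mod 2^15) → 000000000010010 = 18
0xB82 = 000101110000010
→ ^ → 000101110010000 = 2960
0x5526 = 101010100100110
→ ^ → 101111010110110 = 24246

24246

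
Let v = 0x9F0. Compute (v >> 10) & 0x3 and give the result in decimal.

2

v = 0100111110000
Shift right by 10: 010
Mask low 2 bits: 10 = 2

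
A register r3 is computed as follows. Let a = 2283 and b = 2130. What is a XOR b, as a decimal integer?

2283 = 100011101011
2130 = 100001010010
XOR → 000010111001 = 185

185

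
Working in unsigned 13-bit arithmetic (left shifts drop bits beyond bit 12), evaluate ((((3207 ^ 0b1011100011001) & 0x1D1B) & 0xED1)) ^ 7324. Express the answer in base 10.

5260

3207 = 0110010000111
0b1011100011001 = 1011100011001
→ ^ → 1101110011110 = 7070
0x1D1B = 1110100011011
→ & → 1100100011010 = 6426
0xED1 = 0111011010001
→ & → 0100000010000 = 2064
7324 = 1110010011100
→ ^ → 1010010001100 = 5260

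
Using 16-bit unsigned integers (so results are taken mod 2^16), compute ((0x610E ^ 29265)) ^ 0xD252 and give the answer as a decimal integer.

0x610E = 0110000100001110
29265 = 0111001001010001
→ ^ → 0001001101011111 = 4959
0xD252 = 1101001001010010
→ ^ → 1100000100001101 = 49421

49421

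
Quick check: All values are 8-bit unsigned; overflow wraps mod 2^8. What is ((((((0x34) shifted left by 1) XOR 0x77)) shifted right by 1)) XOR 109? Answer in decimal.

0x34 = 00110100
→ shifted left by 1 (mod 2^8) → 01101000 = 104
0x77 = 01110111
→ XOR → 00011111 = 31
→ shifted right by 1 → 00001111 = 15
109 = 01101101
→ XOR → 01100010 = 98

98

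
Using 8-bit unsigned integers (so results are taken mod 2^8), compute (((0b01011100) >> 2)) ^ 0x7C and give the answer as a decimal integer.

107

0b01011100 = 01011100
→ >> 2 → 00010111 = 23
0x7C = 01111100
→ ^ → 01101011 = 107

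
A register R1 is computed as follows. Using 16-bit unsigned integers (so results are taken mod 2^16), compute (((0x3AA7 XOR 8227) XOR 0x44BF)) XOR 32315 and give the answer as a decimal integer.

8192

0x3AA7 = 0011101010100111
8227 = 0010000000100011
→ XOR → 0001101010000100 = 6788
0x44BF = 0100010010111111
→ XOR → 0101111000111011 = 24123
32315 = 0111111000111011
→ XOR → 0010000000000000 = 8192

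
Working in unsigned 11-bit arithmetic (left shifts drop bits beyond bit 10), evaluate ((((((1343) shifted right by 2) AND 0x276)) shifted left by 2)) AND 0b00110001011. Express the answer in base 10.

1343 = 10100111111
→ shifted right by 2 → 00101001111 = 335
0x276 = 01001110110
→ AND → 00001000110 = 70
→ shifted left by 2 (mod 2^11) → 00100011000 = 280
0b00110001011 = 00110001011
→ AND → 00100001000 = 264

264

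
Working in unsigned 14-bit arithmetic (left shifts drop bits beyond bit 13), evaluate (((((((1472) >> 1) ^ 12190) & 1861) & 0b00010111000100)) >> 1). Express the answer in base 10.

1472 = 00010111000000
→ >> 1 → 00001011100000 = 736
12190 = 10111110011110
→ ^ → 10110101111110 = 11646
1861 = 00011101000101
→ & → 00010101000100 = 1348
0b00010111000100 = 00010111000100
→ & → 00010101000100 = 1348
→ >> 1 → 00001010100010 = 674

674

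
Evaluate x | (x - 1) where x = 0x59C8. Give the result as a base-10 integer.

x = 101100111001000 = 22984
x - 1 = 101100111000111
OR    = 101100111001111 = 22991
(x | (x - 1) sets all bits below the lowest set bit.)

22991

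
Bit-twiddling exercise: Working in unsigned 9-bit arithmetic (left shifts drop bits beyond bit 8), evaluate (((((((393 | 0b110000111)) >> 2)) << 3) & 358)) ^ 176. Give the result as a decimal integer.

432

393 = 110001001
0b110000111 = 110000111
→ | → 110001111 = 399
→ >> 2 → 001100011 = 99
→ << 3 (mod 2^9) → 100011000 = 280
358 = 101100110
→ & → 100000000 = 256
176 = 010110000
→ ^ → 110110000 = 432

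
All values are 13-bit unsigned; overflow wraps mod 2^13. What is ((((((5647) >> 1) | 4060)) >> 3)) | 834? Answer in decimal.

1019

5647 = 1011000001111
→ >> 1 → 0101100000111 = 2823
4060 = 0111111011100
→ | → 0111111011111 = 4063
→ >> 3 → 0000111111011 = 507
834 = 0001101000010
→ | → 0001111111011 = 1019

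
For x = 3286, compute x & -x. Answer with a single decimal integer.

x = 110011010110 = 3286
-x (two's complement) = …001100101010
AND   = 000000000010 = 2
(x & -x isolates the lowest set bit of x.)

2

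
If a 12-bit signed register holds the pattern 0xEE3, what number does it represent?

-285

pattern = 111011100011 (MSB is 1 ⇒ negative)
Invert: 000100011100, add 1 → 000100011101 = 285, so the value is -285.
(Equivalently: 3811 - 2^12 = 3811 - 4096 = -285.)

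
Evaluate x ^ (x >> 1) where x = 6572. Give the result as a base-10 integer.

5498

x = 1100110101100 = 6572
x>>1 = 0110011010110
XOR  = 1010101111010 = 5498
(x ^ (x >> 1) gives the standard binary-reflected Gray code of x.)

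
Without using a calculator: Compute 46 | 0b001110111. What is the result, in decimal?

127

46 = 0101110
b = 1110111
 OR → 1111111 = 127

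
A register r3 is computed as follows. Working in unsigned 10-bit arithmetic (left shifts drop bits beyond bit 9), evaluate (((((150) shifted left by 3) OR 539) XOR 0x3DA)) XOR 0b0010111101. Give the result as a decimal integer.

150 = 0010010110
→ shifted left by 3 (mod 2^10) → 0010110000 = 176
539 = 1000011011
→ OR → 1010111011 = 699
0x3DA = 1111011010
→ XOR → 0101100001 = 353
0b0010111101 = 0010111101
→ XOR → 0111011100 = 476

476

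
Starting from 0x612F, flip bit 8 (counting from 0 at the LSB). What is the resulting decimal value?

x = 0110000100101111
bit 8 is currently 1; toggle it via x ^ (1 << 8) = x ^ 256
→ 0110000000101111 = 24623

24623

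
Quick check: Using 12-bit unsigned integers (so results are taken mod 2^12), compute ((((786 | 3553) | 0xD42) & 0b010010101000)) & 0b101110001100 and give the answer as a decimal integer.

786 = 001100010010
3553 = 110111100001
→ | → 111111110011 = 4083
0xD42 = 110101000010
→ | → 111111110011 = 4083
0b010010101000 = 010010101000
→ & → 010010100000 = 1184
0b101110001100 = 101110001100
→ & → 000010000000 = 128

128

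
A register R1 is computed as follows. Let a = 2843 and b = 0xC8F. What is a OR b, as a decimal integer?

3999

2843 = 101100011011
0xC8F = 110010001111
 OR → 111110011111 = 3999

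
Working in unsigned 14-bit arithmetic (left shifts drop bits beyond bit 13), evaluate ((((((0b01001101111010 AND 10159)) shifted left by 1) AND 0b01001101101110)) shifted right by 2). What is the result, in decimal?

0b01001101111010 = 01001101111010
10159 = 10011110101111
→ AND → 00001100101010 = 810
→ shifted left by 1 (mod 2^14) → 00011001010100 = 1620
0b01001101101110 = 01001101101110
→ AND → 00001001000100 = 580
→ shifted right by 2 → 00000010010001 = 145

145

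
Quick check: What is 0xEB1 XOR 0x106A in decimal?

7899

0xEB1 = 0111010110001
0x106A = 1000001101010
XOR → 1111011011011 = 7899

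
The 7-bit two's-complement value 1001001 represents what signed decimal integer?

pattern = 1001001 (MSB is 1 ⇒ negative)
Invert: 0110110, add 1 → 0110111 = 55, so the value is -55.
(Equivalently: 73 - 2^7 = 73 - 128 = -55.)

-55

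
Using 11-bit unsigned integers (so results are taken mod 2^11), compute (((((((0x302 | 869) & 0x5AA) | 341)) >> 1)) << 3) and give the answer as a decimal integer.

1496

0x302 = 01100000010
869 = 01101100101
→ | → 01101100111 = 871
0x5AA = 10110101010
→ & → 00100100010 = 290
341 = 00101010101
→ | → 00101110111 = 375
→ >> 1 → 00010111011 = 187
→ << 3 (mod 2^11) → 10111011000 = 1496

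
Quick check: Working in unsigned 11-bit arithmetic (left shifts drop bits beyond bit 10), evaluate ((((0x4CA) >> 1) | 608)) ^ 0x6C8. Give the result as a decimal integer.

0x4CA = 10011001010
→ >> 1 → 01001100101 = 613
608 = 01001100000
→ | → 01001100101 = 613
0x6C8 = 11011001000
→ ^ → 10010101101 = 1197

1197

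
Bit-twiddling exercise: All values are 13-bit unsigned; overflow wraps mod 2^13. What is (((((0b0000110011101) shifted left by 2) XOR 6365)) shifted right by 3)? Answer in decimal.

0b0000110011101 = 0000110011101
→ shifted left by 2 (mod 2^13) → 0011001110100 = 1652
6365 = 1100011011101
→ XOR → 1111010101001 = 7849
→ shifted right by 3 → 0001111010101 = 981

981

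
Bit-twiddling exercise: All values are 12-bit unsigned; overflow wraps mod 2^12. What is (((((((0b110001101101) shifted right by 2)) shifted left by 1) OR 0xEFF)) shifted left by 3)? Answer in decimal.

0b110001101101 = 110001101101
→ shifted right by 2 → 001100011011 = 795
→ shifted left by 1 (mod 2^12) → 011000110110 = 1590
0xEFF = 111011111111
→ OR → 111011111111 = 3839
→ shifted left by 3 (mod 2^12) → 011111111000 = 2040

2040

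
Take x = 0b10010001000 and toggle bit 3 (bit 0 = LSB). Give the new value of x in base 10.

1152

x = 10010001000
bit 3 is currently 1; toggle it via x ^ (1 << 3) = x ^ 8
→ 10010000000 = 1152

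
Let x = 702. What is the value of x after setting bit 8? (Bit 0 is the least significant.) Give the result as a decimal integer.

x = 001010111110
bit 8 is currently 0; set it via x | (1 << 8) = x | 256
→ 001110111110 = 958

958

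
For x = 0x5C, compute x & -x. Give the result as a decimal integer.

4

x = 1011100 = 92
-x (two's complement) = …0100100
AND   = 0000100 = 4
(x & -x isolates the lowest set bit of x.)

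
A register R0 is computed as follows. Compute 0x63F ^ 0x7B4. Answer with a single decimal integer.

395

0x63F = 11000111111
0x7B4 = 11110110100
XOR → 00110001011 = 395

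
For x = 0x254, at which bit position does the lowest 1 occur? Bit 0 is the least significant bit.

2

0x254 = 1001010100
Trailing zeros: 2, so the lowest set bit is bit 2 (value 4).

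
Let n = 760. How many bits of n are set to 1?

760 = 1011111000
Count the 1s: 1 + 1 + 1 + 1 + 1 + 1 = 6

6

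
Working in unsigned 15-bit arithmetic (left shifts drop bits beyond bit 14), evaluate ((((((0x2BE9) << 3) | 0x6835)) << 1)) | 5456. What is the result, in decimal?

0x2BE9 = 010101111101001
→ << 3 (mod 2^15) → 101111101001000 = 24392
0x6835 = 110100000110101
→ | → 111111101111101 = 32637
→ << 1 (mod 2^15) → 111111011111010 = 32506
5456 = 001010101010000
→ | → 111111111111010 = 32762

32762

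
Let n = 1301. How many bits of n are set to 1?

1301 = 10100010101
Count the 1s: 1 + 1 + 1 + 1 + 1 = 5

5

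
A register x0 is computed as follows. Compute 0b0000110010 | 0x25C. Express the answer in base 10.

638

a = 0000110010
0x25C = 1001011100
 OR → 1001111110 = 638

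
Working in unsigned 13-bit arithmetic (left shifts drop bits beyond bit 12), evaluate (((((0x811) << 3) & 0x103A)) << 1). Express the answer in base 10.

16

0x811 = 0100000010001
→ << 3 (mod 2^13) → 0000010001000 = 136
0x103A = 1000000111010
→ & → 0000000001000 = 8
→ << 1 (mod 2^13) → 0000000010000 = 16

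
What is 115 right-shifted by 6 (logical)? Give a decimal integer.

1

115 = 1110011
shift right by 6 → 0000001 = 1
(equivalently, floor(115 / 64))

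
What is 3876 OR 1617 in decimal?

3876 = 111100100100
1617 = 011001010001
 OR → 111101110101 = 3957

3957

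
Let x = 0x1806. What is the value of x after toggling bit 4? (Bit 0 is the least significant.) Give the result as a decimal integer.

x = 1100000000110
bit 4 is currently 0; toggle it via x ^ (1 << 4) = x ^ 16
→ 1100000010110 = 6166

6166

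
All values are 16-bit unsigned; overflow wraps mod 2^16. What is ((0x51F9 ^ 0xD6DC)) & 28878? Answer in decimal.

4

0x51F9 = 0101000111111001
0xD6DC = 1101011011011100
→ ^ → 1000011100100101 = 34597
28878 = 0111000011001110
→ & → 0000000000000100 = 4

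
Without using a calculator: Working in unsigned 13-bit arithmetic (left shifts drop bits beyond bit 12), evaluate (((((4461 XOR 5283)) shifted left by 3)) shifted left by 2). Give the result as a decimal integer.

4461 = 1000101101101
5283 = 1010010100011
→ XOR → 0010111001110 = 1486
→ shifted left by 3 (mod 2^13) → 0111001110000 = 3696
→ shifted left by 2 (mod 2^13) → 1100111000000 = 6592

6592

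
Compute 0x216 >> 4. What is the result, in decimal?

33

0x216 = 1000010110
shift right by 4 → 0000100001 = 33
(equivalently, floor(534 / 16))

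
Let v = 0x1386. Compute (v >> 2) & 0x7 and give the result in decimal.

1

v = 1001110000110
Shift right by 2: 10011100001
Mask low 3 bits: 001 = 1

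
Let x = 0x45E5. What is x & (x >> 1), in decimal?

x = 100010111100101 = 17893
x>>1 = 010001011110010
AND  = 000000011100000 = 224
(x & (x >> 1) has a 1 wherever x has two consecutive 1 bits.)

224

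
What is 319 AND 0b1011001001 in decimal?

319 = 0100111111
b = 1011001001
AND → 0000001001 = 9

9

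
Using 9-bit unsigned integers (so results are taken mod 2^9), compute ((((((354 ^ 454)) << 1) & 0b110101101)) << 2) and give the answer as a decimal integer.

32

354 = 101100010
454 = 111000110
→ ^ → 010100100 = 164
→ << 1 (mod 2^9) → 101001000 = 328
0b110101101 = 110101101
→ & → 100001000 = 264
→ << 2 (mod 2^9) → 000100000 = 32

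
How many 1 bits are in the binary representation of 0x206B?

6

0x206B = 10000001101011
Count the 1s: 1 + 1 + 1 + 1 + 1 + 1 = 6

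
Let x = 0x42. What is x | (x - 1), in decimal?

67

x = 1000010 = 66
x - 1 = 1000001
OR    = 1000011 = 67
(x | (x - 1) sets all bits below the lowest set bit.)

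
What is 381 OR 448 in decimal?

509

381 = 101111101
448 = 111000000
 OR → 111111101 = 509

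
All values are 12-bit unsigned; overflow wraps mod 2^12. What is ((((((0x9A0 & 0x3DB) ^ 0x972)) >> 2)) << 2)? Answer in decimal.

2288

0x9A0 = 100110100000
0x3DB = 001111011011
→ & → 000110000000 = 384
0x972 = 100101110010
→ ^ → 100011110010 = 2290
→ >> 2 → 001000111100 = 572
→ << 2 (mod 2^12) → 100011110000 = 2288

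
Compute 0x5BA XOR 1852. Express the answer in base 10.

646

0x5BA = 10110111010
1852 = 11100111100
XOR → 01010000110 = 646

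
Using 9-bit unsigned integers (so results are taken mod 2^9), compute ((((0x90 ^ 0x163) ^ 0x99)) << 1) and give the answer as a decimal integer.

212

0x90 = 010010000
0x163 = 101100011
→ ^ → 111110011 = 499
0x99 = 010011001
→ ^ → 101101010 = 362
→ << 1 (mod 2^9) → 011010100 = 212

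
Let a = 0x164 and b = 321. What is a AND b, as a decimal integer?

320

0x164 = 101100100
321 = 101000001
AND → 101000000 = 320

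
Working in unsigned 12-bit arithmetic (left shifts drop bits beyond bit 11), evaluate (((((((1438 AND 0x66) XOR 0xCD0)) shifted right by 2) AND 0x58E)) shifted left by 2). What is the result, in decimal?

1438 = 010110011110
0x66 = 000001100110
→ AND → 000000000110 = 6
0xCD0 = 110011010000
→ XOR → 110011010110 = 3286
→ shifted right by 2 → 001100110101 = 821
0x58E = 010110001110
→ AND → 000100000100 = 260
→ shifted left by 2 (mod 2^12) → 010000010000 = 1040

1040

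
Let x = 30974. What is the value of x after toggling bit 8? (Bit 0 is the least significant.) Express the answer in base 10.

31230

x = 111100011111110
bit 8 is currently 0; toggle it via x ^ (1 << 8) = x ^ 256
→ 111100111111110 = 31230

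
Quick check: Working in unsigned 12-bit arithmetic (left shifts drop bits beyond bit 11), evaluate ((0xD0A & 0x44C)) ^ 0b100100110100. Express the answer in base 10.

0xD0A = 110100001010
0x44C = 010001001100
→ & → 010000001000 = 1032
0b100100110100 = 100100110100
→ ^ → 110100111100 = 3388

3388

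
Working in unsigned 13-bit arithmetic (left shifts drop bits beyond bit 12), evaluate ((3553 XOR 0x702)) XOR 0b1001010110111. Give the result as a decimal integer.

6228

3553 = 0110111100001
0x702 = 0011100000010
→ XOR → 0101011100011 = 2787
0b1001010110111 = 1001010110111
→ XOR → 1100001010100 = 6228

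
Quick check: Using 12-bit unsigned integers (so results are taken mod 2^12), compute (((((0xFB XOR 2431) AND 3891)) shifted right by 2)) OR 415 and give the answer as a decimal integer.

991

0xFB = 000011111011
2431 = 100101111111
→ XOR → 100110000100 = 2436
3891 = 111100110011
→ AND → 100100000000 = 2304
→ shifted right by 2 → 001001000000 = 576
415 = 000110011111
→ OR → 001111011111 = 991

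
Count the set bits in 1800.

1800 = 11100001000
Count the 1s: 1 + 1 + 1 + 1 = 4

4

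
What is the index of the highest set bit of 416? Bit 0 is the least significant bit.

416 = 110100000
The topmost 1 is at position 8 (since 2^8 = 256 ≤ 416 < 512).

8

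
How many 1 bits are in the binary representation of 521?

521 = 1000001001
Count the 1s: 1 + 1 + 1 = 3

3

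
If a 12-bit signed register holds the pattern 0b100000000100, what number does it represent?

pattern = 100000000100 (MSB is 1 ⇒ negative)
Invert: 011111111011, add 1 → 011111111100 = 2044, so the value is -2044.
(Equivalently: 2052 - 2^12 = 2052 - 4096 = -2044.)

-2044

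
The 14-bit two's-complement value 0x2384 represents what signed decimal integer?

-7292

pattern = 10001110000100 (MSB is 1 ⇒ negative)
Invert: 01110001111011, add 1 → 01110001111100 = 7292, so the value is -7292.
(Equivalently: 9092 - 2^14 = 9092 - 16384 = -7292.)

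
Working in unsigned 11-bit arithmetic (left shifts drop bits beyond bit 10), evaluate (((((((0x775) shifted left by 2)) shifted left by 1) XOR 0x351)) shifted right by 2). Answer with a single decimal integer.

62

0x775 = 11101110101
→ shifted left by 2 (mod 2^11) → 10111010100 = 1492
→ shifted left by 1 (mod 2^11) → 01110101000 = 936
0x351 = 01101010001
→ XOR → 00011111001 = 249
→ shifted right by 2 → 00000111110 = 62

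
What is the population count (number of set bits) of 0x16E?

0x16E = 101101110
Count the 1s: 1 + 1 + 1 + 1 + 1 + 1 = 6

6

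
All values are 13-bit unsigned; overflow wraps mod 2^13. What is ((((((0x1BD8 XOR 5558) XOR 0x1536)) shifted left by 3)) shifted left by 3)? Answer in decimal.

5632

0x1BD8 = 1101111011000
5558 = 1010110110110
→ XOR → 0111001101110 = 3694
0x1536 = 1010100110110
→ XOR → 1101101011000 = 7000
→ shifted left by 3 (mod 2^13) → 1101011000000 = 6848
→ shifted left by 3 (mod 2^13) → 1011000000000 = 5632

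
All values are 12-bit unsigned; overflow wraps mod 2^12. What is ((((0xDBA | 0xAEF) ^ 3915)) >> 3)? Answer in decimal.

22

0xDBA = 110110111010
0xAEF = 101011101111
→ | → 111111111111 = 4095
3915 = 111101001011
→ ^ → 000010110100 = 180
→ >> 3 → 000000010110 = 22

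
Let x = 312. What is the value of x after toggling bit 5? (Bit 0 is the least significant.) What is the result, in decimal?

x = 0100111000
bit 5 is currently 1; toggle it via x ^ (1 << 5) = x ^ 32
→ 0100011000 = 280

280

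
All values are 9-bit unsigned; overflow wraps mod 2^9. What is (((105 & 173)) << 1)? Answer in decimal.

105 = 001101001
173 = 010101101
→ & → 000101001 = 41
→ << 1 (mod 2^9) → 001010010 = 82

82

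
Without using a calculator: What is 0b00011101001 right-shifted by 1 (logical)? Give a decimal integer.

x = 11101001
shift right by 1 → 01110100 = 116
(equivalently, floor(233 / 2))

116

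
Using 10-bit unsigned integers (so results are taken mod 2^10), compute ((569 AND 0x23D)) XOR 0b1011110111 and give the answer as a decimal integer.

569 = 1000111001
0x23D = 1000111101
→ AND → 1000111001 = 569
0b1011110111 = 1011110111
→ XOR → 0011001110 = 206

206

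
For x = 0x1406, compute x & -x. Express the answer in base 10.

2

x = 1010000000110 = 5126
-x (two's complement) = …0101111111010
AND   = 0000000000010 = 2
(x & -x isolates the lowest set bit of x.)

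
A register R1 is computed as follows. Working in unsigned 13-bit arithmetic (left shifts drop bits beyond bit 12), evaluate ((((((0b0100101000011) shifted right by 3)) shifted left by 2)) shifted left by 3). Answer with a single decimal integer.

0b0100101000011 = 0100101000011
→ shifted right by 3 → 0000100101000 = 296
→ shifted left by 2 (mod 2^13) → 0010010100000 = 1184
→ shifted left by 3 (mod 2^13) → 0010100000000 = 1280

1280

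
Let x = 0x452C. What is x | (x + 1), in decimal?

17709

x = 100010100101100 = 17708
x + 1 = 100010100101101
OR    = 100010100101101 = 17709
(x | (x + 1) sets the lowest cleared bit.)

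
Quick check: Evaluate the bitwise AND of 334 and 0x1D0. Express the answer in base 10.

334 = 101001110
0x1D0 = 111010000
AND → 101000000 = 320

320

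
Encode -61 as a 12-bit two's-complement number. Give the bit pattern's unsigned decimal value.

61 in 12 bits: 000000111101
Invert: 111111000010
Add 1:  111111000011 = 4035
(Check: 2^12 - 61 = 4096 - 61 = 4035.)

4035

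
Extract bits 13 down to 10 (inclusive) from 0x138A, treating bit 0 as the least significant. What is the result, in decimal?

v = 01001110001010
Shift right by 10: 0100
Mask low 4 bits: 0100 = 4

4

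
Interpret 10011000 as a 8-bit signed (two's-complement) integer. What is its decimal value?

pattern = 10011000 (MSB is 1 ⇒ negative)
Invert: 01100111, add 1 → 01101000 = 104, so the value is -104.
(Equivalently: 152 - 2^8 = 152 - 256 = -104.)

-104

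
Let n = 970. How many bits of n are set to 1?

970 = 1111001010
Count the 1s: 1 + 1 + 1 + 1 + 1 + 1 = 6

6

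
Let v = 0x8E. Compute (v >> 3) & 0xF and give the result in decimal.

v = 000010001110
Shift right by 3: 000010001
Mask low 4 bits: 0001 = 1

1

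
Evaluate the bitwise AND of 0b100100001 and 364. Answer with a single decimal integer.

288

a = 100100001
364 = 101101100
AND → 100100000 = 288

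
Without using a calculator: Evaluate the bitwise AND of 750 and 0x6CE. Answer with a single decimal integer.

750 = 01011101110
0x6CE = 11011001110
AND → 01011001110 = 718

718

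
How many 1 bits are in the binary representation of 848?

4

848 = 1101010000
Count the 1s: 1 + 1 + 1 + 1 = 4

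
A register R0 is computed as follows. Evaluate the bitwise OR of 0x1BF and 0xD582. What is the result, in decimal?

54719

0x1BF = 0000000110111111
0xD582 = 1101010110000010
 OR → 1101010110111111 = 54719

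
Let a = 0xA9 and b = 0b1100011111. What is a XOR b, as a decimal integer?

0xA9 = 0010101001
b = 1100011111
XOR → 1110110110 = 950

950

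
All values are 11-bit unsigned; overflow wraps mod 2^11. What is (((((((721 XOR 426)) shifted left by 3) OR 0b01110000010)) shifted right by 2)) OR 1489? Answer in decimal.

1527

721 = 01011010001
426 = 00110101010
→ XOR → 01101111011 = 891
→ shifted left by 3 (mod 2^11) → 01111011000 = 984
0b01110000010 = 01110000010
→ OR → 01111011010 = 986
→ shifted right by 2 → 00011110110 = 246
1489 = 10111010001
→ OR → 10111110111 = 1527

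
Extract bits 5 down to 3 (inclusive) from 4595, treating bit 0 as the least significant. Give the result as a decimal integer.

6

v = 001000111110011
Shift right by 3: 001000111110
Mask low 3 bits: 110 = 6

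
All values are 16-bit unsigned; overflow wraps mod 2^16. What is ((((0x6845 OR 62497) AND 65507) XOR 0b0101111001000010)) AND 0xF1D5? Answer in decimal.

0x6845 = 0110100001000101
62497 = 1111010000100001
→ OR → 1111110001100101 = 64613
65507 = 1111111111100011
→ AND → 1111110001100001 = 64609
0b0101111001000010 = 0101111001000010
→ XOR → 1010001000100011 = 41507
0xF1D5 = 1111000111010101
→ AND → 1010000000000001 = 40961

40961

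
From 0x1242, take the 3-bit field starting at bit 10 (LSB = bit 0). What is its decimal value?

4

v = 1001001000010
Shift right by 10: 100
Mask low 3 bits: 100 = 4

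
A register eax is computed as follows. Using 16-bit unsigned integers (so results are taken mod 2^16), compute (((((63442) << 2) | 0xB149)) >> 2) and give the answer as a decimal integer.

63442 = 1111011111010010
→ << 2 (mod 2^16) → 1101111101001000 = 57160
0xB149 = 1011000101001001
→ | → 1111111101001001 = 65353
→ >> 2 → 0011111111010010 = 16338

16338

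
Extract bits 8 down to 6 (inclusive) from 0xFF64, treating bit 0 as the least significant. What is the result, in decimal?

5

v = 1111111101100100
Shift right by 6: 1111111101
Mask low 3 bits: 101 = 5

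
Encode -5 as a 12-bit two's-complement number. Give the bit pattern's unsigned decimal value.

5 in 12 bits: 000000000101
Invert: 111111111010
Add 1:  111111111011 = 4091
(Check: 2^12 - 5 = 4096 - 5 = 4091.)

4091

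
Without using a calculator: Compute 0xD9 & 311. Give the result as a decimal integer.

0xD9 = 011011001
311 = 100110111
AND → 000010001 = 17

17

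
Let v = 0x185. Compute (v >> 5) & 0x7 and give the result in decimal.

v = 0110000101
Shift right by 5: 01100
Mask low 3 bits: 100 = 4

4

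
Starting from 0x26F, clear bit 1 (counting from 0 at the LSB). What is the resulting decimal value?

x = 1001101111
bit 1 is currently 1; clear it via x & ~(1 << 1) = x & ~2
→ 1001101101 = 621

621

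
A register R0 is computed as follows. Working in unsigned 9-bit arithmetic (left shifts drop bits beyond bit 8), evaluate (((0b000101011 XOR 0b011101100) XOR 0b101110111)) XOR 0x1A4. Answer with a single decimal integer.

0b000101011 = 000101011
0b011101100 = 011101100
→ XOR → 011000111 = 199
0b101110111 = 101110111
→ XOR → 110110000 = 432
0x1A4 = 110100100
→ XOR → 000010100 = 20

20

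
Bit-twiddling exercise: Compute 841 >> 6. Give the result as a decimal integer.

841 = 1101001001
shift right by 6 → 0000001101 = 13
(equivalently, floor(841 / 64))

13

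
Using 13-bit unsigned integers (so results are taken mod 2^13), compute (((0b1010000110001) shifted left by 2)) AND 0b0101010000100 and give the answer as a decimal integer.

0b1010000110001 = 1010000110001
→ shifted left by 2 (mod 2^13) → 1000011000100 = 4292
0b0101010000100 = 0101010000100
→ AND → 0000010000100 = 132

132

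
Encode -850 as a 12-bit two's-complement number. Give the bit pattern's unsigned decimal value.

3246

850 in 12 bits: 001101010010
Invert: 110010101101
Add 1:  110010101110 = 3246
(Check: 2^12 - 850 = 4096 - 850 = 3246.)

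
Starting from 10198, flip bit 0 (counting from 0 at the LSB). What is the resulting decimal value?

x = 010011111010110
bit 0 is currently 0; toggle it via x ^ (1 << 0) = x ^ 1
→ 010011111010111 = 10199

10199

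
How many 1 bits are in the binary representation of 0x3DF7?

12

0x3DF7 = 11110111110111
Count the 1s: 1 + 1 + 1 + 1 + 1 + 1 + 1 + 1 + 1 + 1 + 1 + 1 = 12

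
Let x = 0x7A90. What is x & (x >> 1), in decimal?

x = 111101010010000 = 31376
x>>1 = 011110101001000
AND  = 011100000000000 = 14336
(x & (x >> 1) has a 1 wherever x has two consecutive 1 bits.)

14336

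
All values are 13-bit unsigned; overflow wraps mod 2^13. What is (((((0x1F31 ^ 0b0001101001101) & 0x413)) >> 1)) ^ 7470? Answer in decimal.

0x1F31 = 1111100110001
0b0001101001101 = 0001101001101
→ ^ → 1110001111100 = 7292
0x413 = 0010000010011
→ & → 0010000010000 = 1040
→ >> 1 → 0001000001000 = 520
7470 = 1110100101110
→ ^ → 1111100100110 = 7974

7974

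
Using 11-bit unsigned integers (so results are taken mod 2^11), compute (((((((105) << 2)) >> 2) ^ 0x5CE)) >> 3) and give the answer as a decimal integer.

105 = 00001101001
→ << 2 (mod 2^11) → 00110100100 = 420
→ >> 2 → 00001101001 = 105
0x5CE = 10111001110
→ ^ → 10110100111 = 1447
→ >> 3 → 00010110100 = 180

180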